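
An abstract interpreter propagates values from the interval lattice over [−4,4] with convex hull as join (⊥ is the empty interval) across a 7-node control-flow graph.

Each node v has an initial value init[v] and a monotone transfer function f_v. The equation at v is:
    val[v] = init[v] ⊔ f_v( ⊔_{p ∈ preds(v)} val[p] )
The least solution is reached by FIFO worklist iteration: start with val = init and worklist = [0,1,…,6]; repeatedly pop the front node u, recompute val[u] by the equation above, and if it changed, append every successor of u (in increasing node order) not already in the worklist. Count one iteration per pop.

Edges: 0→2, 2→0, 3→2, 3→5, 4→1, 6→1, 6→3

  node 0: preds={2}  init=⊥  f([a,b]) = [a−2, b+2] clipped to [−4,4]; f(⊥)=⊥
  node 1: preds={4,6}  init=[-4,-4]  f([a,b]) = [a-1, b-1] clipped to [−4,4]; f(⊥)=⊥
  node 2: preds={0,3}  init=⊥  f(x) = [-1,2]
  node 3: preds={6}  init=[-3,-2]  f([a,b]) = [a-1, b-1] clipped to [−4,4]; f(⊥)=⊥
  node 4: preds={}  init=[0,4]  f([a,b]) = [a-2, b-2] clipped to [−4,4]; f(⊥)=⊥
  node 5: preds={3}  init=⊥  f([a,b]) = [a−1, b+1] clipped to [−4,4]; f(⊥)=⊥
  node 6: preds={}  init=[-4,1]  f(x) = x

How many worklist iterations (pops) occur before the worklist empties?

Trace (9 dequeues):
  [1] u=0 | in ⊥ | out ⊥ | ==
  [2] u=1 | in [-4,4] | out [-4,3] | prev [-4,-4] | push {}
  [3] u=2 | in [-3,-2] | out [-1,2] | prev ⊥ | push {0}
  [4] u=3 | in [-4,1] | out [-4,0] | prev [-3,-2] | push {2}
  [5] u=4 | in ⊥ | out [0,4] | ==
  [6] u=5 | in [-4,0] | out [-4,1] | prev ⊥ | push {}
  [7] u=6 | in ⊥ | out [-4,1] | ==
  [8] u=0 | in [-1,2] | out [-3,4] | prev ⊥ | push {}
  [9] u=2 | in [-4,4] | out [-1,2] | ==

Converged values:
  [0] [-3,4]
  [1] [-4,3]
  [2] [-1,2]
  [3] [-4,0]
  [4] [0,4]
  [5] [-4,1]
  [6] [-4,1]

9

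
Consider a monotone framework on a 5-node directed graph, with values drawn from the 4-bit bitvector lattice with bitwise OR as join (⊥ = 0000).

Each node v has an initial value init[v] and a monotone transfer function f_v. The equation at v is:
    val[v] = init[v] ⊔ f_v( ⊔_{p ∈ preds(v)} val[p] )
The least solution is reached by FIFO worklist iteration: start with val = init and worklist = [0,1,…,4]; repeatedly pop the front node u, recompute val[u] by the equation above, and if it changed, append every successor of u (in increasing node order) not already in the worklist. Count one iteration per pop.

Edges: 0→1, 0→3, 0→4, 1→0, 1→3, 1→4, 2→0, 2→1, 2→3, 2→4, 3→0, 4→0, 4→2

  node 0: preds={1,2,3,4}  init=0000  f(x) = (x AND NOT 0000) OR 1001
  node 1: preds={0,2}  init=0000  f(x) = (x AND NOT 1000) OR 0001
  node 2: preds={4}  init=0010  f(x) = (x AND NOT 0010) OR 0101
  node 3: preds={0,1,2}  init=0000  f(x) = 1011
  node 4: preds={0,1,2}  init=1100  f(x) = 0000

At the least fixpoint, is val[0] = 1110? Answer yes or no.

no

Trace (7 dequeues):
  [1] u=0 | in 1110 | out 1111 | prev 0000 | push {}
  [2] u=1 | in 1111 | out 0111 | prev 0000 | push {0}
  [3] u=2 | in 1100 | out 1111 | prev 0010 | push {1}
  [4] u=3 | in 1111 | out 1011 | prev 0000 | push {}
  [5] u=4 | in 1111 | out 1100 | ==
  [6] u=0 | in 1111 | out 1111 | ==
  [7] u=1 | in 1111 | out 0111 | ==

Converged values:
  [0] 1111
  [1] 0111
  [2] 1111
  [3] 1011
  [4] 1100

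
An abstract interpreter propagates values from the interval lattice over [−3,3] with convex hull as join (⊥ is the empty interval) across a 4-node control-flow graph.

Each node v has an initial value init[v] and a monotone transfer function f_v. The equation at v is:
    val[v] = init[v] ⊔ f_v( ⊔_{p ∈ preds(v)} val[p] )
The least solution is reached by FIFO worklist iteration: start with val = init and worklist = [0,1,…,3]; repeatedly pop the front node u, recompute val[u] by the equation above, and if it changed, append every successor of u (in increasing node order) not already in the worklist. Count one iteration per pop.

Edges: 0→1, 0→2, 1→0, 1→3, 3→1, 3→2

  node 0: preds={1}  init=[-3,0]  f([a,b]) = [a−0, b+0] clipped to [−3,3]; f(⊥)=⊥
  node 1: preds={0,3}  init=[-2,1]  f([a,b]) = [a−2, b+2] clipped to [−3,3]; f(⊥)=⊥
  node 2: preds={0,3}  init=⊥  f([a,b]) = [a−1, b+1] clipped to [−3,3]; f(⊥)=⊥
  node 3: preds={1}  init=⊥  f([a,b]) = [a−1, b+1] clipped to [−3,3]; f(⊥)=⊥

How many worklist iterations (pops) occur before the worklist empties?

Iteration log — 7 steps:
  step 1. node 0  ⊔preds=[-2,1]  new=[-3,1]  old=[-3,0]  +wl: 
  step 2. node 1  ⊔preds=[-3,1]  new=[-3,3]  old=[-2,1]  +wl: 0
  step 3. node 2  ⊔preds=[-3,1]  new=[-3,2]  old=⊥  +wl: 
  step 4. node 3  ⊔preds=[-3,3]  new=[-3,3]  old=⊥  +wl: 1,2
  step 5. node 0  ⊔preds=[-3,3]  new=[-3,3]  old=[-3,1]  +wl: 
  step 6. node 1  ⊔preds=[-3,3]  new=[-3,3]  stable
  step 7. node 2  ⊔preds=[-3,3]  new=[-3,3]  old=[-3,2]  +wl: 

Least fixpoint reached:
  node 0: [-3,3]
  node 1: [-3,3]
  node 2: [-3,3]
  node 3: [-3,3]

7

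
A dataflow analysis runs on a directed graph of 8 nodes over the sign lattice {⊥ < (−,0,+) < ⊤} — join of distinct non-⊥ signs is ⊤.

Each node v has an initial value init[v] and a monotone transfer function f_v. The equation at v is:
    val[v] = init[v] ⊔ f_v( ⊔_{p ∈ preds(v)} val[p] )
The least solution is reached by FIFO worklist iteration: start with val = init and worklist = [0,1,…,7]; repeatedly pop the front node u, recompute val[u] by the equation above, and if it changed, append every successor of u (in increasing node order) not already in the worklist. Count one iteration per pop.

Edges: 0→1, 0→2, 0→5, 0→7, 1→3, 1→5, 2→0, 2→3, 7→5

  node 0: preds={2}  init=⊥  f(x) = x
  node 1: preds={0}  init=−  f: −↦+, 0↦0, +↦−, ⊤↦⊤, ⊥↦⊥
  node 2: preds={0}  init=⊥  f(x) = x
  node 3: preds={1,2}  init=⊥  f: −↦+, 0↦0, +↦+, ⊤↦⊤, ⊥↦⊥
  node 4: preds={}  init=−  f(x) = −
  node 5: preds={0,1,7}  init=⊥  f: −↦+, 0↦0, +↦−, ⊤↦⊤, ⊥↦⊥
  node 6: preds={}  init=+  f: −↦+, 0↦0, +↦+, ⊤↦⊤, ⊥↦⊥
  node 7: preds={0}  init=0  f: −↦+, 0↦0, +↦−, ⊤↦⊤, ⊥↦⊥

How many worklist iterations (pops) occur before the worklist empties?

8

Worklist (8 pops):
  #1 pop 0: in=⊥ → ⊥ (no change)
  #2 pop 1: in=⊥ → − (no change)
  #3 pop 2: in=⊥ → ⊥ (no change)
  #4 pop 3: in=− → + (was ⊥); enqueue []
  #5 pop 4: in=⊥ → − (no change)
  #6 pop 5: in=⊤ → ⊤ (was ⊥); enqueue []
  #7 pop 6: in=⊥ → + (no change)
  #8 pop 7: in=⊥ → 0 (no change)

Fixpoint:
  val[0] = ⊥
  val[1] = −
  val[2] = ⊥
  val[3] = +
  val[4] = −
  val[5] = ⊤
  val[6] = +
  val[7] = 0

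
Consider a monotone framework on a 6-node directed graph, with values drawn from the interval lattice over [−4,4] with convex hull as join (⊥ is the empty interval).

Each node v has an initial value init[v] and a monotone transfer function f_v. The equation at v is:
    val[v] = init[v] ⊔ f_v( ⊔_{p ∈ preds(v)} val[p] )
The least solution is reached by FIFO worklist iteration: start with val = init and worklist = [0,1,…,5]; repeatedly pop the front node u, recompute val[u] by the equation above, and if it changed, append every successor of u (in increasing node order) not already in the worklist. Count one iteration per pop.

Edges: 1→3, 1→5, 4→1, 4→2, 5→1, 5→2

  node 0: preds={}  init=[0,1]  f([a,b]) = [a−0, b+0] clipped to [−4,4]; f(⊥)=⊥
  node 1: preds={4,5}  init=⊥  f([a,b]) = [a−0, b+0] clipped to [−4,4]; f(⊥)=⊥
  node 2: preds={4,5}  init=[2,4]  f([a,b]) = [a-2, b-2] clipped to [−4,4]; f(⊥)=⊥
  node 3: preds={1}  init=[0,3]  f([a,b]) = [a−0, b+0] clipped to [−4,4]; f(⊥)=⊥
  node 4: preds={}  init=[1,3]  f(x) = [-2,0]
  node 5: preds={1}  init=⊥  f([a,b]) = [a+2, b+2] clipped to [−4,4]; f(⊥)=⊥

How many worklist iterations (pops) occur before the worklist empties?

12

Iteration log — 12 steps:
  step 1. node 0  ⊔preds=⊥  new=[0,1]  stable
  step 2. node 1  ⊔preds=[1,3]  new=[1,3]  old=⊥  +wl: 
  step 3. node 2  ⊔preds=[1,3]  new=[-1,4]  old=[2,4]  +wl: 
  step 4. node 3  ⊔preds=[1,3]  new=[0,3]  stable
  step 5. node 4  ⊔preds=⊥  new=[-2,3]  old=[1,3]  +wl: 1,2
  step 6. node 5  ⊔preds=[1,3]  new=[3,4]  old=⊥  +wl: 
  step 7. node 1  ⊔preds=[-2,4]  new=[-2,4]  old=[1,3]  +wl: 3,5
  step 8. node 2  ⊔preds=[-2,4]  new=[-4,4]  old=[-1,4]  +wl: 
  step 9. node 3  ⊔preds=[-2,4]  new=[-2,4]  old=[0,3]  +wl: 
  step 10. node 5  ⊔preds=[-2,4]  new=[0,4]  old=[3,4]  +wl: 1,2
  step 11. node 1  ⊔preds=[-2,4]  new=[-2,4]  stable
  step 12. node 2  ⊔preds=[-2,4]  new=[-4,4]  stable

Least fixpoint reached:
  node 0: [0,1]
  node 1: [-2,4]
  node 2: [-4,4]
  node 3: [-2,4]
  node 4: [-2,3]
  node 5: [0,4]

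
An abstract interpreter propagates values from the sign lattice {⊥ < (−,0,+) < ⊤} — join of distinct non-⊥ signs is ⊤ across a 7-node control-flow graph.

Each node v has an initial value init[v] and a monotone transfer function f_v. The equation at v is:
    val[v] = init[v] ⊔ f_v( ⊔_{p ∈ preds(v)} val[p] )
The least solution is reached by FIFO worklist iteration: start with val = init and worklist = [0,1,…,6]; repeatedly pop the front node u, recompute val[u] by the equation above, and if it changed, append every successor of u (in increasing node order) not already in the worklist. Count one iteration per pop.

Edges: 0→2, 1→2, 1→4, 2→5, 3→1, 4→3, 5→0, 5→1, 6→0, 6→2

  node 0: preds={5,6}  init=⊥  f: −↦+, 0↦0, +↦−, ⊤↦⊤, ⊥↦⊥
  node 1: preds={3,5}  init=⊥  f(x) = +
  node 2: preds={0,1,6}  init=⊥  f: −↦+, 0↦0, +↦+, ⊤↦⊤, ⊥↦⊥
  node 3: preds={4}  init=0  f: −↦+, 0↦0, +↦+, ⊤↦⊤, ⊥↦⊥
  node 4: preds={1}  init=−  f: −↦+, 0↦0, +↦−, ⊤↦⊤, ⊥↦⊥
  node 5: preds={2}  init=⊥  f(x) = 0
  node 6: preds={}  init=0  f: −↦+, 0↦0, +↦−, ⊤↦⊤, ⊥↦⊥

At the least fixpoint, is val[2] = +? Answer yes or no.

no

Iteration log — 9 steps:
  step 1. node 0  ⊔preds=0  new=0  old=⊥  +wl: 
  step 2. node 1  ⊔preds=0  new=+  old=⊥  +wl: 
  step 3. node 2  ⊔preds=⊤  new=⊤  old=⊥  +wl: 
  step 4. node 3  ⊔preds=−  new=⊤  old=0  +wl: 1
  step 5. node 4  ⊔preds=+  new=−  stable
  step 6. node 5  ⊔preds=⊤  new=0  old=⊥  +wl: 0
  step 7. node 6  ⊔preds=⊥  new=0  stable
  step 8. node 1  ⊔preds=⊤  new=+  stable
  step 9. node 0  ⊔preds=0  new=0  stable

Least fixpoint reached:
  node 0: 0
  node 1: +
  node 2: ⊤
  node 3: ⊤
  node 4: −
  node 5: 0
  node 6: 0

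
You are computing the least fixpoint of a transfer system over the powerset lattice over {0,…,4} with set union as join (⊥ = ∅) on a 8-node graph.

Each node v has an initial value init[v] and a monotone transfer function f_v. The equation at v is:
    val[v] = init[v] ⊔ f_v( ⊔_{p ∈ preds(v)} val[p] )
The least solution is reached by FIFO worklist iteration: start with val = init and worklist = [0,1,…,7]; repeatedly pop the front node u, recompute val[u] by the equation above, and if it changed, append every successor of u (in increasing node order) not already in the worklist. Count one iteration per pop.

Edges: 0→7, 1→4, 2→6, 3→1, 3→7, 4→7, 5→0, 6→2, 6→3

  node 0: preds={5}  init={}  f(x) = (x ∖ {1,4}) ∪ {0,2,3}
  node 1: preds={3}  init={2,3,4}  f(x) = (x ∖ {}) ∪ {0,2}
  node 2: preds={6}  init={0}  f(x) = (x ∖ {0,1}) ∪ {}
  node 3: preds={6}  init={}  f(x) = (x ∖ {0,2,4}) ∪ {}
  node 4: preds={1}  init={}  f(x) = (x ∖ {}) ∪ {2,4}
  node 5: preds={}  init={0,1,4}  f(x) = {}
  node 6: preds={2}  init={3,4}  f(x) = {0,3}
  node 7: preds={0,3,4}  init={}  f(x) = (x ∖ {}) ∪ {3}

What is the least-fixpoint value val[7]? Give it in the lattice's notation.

{0,2,3,4}

Trace (11 dequeues):
  [1] u=0 | in {0,1,4} | out {0,2,3} | prev {} | push {}
  [2] u=1 | in {} | out {0,2,3,4} | prev {2,3,4} | push {}
  [3] u=2 | in {3,4} | out {0,3,4} | prev {0} | push {}
  [4] u=3 | in {3,4} | out {3} | prev {} | push {1}
  [5] u=4 | in {0,2,3,4} | out {0,2,3,4} | prev {} | push {}
  [6] u=5 | in {} | out {0,1,4} | ==
  [7] u=6 | in {0,3,4} | out {0,3,4} | prev {3,4} | push {2,3}
  [8] u=7 | in {0,2,3,4} | out {0,2,3,4} | prev {} | push {}
  [9] u=1 | in {3} | out {0,2,3,4} | ==
  [10] u=2 | in {0,3,4} | out {0,3,4} | ==
  [11] u=3 | in {0,3,4} | out {3} | ==

Converged values:
  [0] {0,2,3}
  [1] {0,2,3,4}
  [2] {0,3,4}
  [3] {3}
  [4] {0,2,3,4}
  [5] {0,1,4}
  [6] {0,3,4}
  [7] {0,2,3,4}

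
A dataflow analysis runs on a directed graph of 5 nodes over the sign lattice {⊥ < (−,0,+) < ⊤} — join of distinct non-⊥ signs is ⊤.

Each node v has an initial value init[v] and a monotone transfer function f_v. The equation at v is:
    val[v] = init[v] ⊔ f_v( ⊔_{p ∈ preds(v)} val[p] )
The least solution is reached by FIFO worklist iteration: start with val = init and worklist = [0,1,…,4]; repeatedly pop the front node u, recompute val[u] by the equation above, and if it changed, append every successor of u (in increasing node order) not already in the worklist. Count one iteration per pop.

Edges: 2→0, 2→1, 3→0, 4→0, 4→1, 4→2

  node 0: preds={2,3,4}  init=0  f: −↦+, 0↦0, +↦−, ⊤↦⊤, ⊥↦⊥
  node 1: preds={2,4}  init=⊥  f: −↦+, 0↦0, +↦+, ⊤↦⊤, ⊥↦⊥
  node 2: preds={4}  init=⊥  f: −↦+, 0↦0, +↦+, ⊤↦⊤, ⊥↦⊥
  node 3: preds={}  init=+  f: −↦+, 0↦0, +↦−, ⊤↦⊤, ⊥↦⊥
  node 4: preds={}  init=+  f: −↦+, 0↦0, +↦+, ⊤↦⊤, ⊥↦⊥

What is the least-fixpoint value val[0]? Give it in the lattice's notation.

Trace (7 dequeues):
  [1] u=0 | in + | out ⊤ | prev 0 | push {}
  [2] u=1 | in + | out + | prev ⊥ | push {}
  [3] u=2 | in + | out + | prev ⊥ | push {0,1}
  [4] u=3 | in ⊥ | out + | ==
  [5] u=4 | in ⊥ | out + | ==
  [6] u=0 | in + | out ⊤ | ==
  [7] u=1 | in + | out + | ==

Converged values:
  [0] ⊤
  [1] +
  [2] +
  [3] +
  [4] +

⊤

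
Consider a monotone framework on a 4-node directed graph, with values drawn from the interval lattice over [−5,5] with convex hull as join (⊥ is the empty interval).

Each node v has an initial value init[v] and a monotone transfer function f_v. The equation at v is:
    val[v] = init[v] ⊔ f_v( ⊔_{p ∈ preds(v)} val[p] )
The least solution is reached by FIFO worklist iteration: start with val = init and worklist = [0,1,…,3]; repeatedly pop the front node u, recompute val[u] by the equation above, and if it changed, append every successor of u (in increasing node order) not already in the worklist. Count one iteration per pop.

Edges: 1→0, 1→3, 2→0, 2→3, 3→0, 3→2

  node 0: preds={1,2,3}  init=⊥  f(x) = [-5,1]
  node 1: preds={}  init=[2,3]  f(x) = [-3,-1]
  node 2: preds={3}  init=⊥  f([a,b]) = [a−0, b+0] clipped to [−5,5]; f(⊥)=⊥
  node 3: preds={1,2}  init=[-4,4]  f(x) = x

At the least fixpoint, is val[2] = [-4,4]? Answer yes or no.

yes

Trace (5 dequeues):
  [1] u=0 | in [-4,4] | out [-5,1] | prev ⊥ | push {}
  [2] u=1 | in ⊥ | out [-3,3] | prev [2,3] | push {0}
  [3] u=2 | in [-4,4] | out [-4,4] | prev ⊥ | push {}
  [4] u=3 | in [-4,4] | out [-4,4] | ==
  [5] u=0 | in [-4,4] | out [-5,1] | ==

Converged values:
  [0] [-5,1]
  [1] [-3,3]
  [2] [-4,4]
  [3] [-4,4]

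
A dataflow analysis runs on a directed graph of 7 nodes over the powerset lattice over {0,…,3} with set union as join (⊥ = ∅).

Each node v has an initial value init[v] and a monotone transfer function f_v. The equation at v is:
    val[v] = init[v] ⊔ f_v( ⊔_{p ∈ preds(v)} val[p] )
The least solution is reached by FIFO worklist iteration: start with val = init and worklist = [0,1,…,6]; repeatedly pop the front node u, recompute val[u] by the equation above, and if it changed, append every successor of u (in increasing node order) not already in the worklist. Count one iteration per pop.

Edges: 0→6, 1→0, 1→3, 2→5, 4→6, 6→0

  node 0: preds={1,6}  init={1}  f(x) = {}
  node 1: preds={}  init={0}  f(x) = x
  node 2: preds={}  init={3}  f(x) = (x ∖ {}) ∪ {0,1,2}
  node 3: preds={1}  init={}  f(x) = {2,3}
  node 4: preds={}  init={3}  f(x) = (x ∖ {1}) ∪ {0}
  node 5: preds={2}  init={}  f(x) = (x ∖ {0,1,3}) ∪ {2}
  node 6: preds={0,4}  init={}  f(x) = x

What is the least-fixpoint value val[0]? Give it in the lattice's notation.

Worklist (8 pops):
  #1 pop 0: in={0} → {1} (no change)
  #2 pop 1: in={} → {0} (no change)
  #3 pop 2: in={} → {0,1,2,3} (was {3}); enqueue []
  #4 pop 3: in={0} → {2,3} (was {}); enqueue []
  #5 pop 4: in={} → {0,3} (was {3}); enqueue []
  #6 pop 5: in={0,1,2,3} → {2} (was {}); enqueue []
  #7 pop 6: in={0,1,3} → {0,1,3} (was {}); enqueue [0]
  #8 pop 0: in={0,1,3} → {1} (no change)

Fixpoint:
  val[0] = {1}
  val[1] = {0}
  val[2] = {0,1,2,3}
  val[3] = {2,3}
  val[4] = {0,3}
  val[5] = {2}
  val[6] = {0,1,3}

{1}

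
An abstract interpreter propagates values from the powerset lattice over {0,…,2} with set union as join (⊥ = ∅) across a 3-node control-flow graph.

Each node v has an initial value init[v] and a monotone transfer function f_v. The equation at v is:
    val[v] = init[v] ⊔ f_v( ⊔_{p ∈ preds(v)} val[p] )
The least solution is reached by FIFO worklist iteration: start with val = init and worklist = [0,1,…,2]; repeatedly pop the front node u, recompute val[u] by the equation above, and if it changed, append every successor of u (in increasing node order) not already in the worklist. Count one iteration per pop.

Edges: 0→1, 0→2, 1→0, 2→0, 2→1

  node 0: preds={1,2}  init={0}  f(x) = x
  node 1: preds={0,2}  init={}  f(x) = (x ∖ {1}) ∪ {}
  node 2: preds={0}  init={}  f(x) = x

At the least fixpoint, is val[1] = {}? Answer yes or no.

Worklist (5 pops):
  #1 pop 0: in={} → {0} (no change)
  #2 pop 1: in={0} → {0} (was {}); enqueue [0]
  #3 pop 2: in={0} → {0} (was {}); enqueue [1]
  #4 pop 0: in={0} → {0} (no change)
  #5 pop 1: in={0} → {0} (no change)

Fixpoint:
  val[0] = {0}
  val[1] = {0}
  val[2] = {0}

no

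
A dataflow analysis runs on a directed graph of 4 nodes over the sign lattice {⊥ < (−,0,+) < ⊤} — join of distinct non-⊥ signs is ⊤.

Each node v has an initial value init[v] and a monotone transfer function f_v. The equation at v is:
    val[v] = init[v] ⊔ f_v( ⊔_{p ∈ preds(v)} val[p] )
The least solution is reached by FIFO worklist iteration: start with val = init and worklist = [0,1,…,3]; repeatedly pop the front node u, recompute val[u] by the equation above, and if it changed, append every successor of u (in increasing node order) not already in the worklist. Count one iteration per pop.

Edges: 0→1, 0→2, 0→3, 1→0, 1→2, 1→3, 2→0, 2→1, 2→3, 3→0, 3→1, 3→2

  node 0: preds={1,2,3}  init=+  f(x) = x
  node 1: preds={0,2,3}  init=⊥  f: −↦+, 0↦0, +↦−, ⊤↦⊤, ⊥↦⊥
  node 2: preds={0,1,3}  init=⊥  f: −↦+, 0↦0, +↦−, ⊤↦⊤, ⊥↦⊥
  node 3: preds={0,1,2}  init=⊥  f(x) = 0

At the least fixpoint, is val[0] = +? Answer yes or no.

Trace (9 dequeues):
  [1] u=0 | in ⊥ | out + | ==
  [2] u=1 | in + | out − | prev ⊥ | push {0}
  [3] u=2 | in ⊤ | out ⊤ | prev ⊥ | push {1}
  [4] u=3 | in ⊤ | out 0 | prev ⊥ | push {2}
  [5] u=0 | in ⊤ | out ⊤ | prev + | push {3}
  [6] u=1 | in ⊤ | out ⊤ | prev − | push {0}
  [7] u=2 | in ⊤ | out ⊤ | ==
  [8] u=3 | in ⊤ | out 0 | ==
  [9] u=0 | in ⊤ | out ⊤ | ==

Converged values:
  [0] ⊤
  [1] ⊤
  [2] ⊤
  [3] 0

no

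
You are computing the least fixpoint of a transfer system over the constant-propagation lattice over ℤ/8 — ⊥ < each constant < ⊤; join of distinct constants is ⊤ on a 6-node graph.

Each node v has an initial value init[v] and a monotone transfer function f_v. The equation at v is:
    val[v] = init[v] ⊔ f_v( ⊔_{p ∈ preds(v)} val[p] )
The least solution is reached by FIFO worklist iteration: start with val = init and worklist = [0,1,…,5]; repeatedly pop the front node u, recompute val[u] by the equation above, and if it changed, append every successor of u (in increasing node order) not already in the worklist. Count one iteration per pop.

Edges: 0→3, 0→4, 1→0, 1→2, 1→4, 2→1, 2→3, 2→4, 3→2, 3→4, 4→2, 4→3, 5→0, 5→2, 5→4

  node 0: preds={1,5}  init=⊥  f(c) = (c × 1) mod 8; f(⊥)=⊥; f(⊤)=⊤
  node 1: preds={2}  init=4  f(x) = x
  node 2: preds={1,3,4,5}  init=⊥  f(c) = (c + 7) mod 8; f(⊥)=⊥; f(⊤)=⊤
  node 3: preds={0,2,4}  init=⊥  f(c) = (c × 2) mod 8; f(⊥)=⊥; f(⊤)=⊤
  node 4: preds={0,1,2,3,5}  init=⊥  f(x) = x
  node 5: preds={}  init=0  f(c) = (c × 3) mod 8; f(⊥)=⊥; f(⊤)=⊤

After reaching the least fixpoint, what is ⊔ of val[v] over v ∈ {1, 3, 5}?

Trace (11 dequeues):
  [1] u=0 | in ⊤ | out ⊤ | prev ⊥ | push {}
  [2] u=1 | in ⊥ | out 4 | ==
  [3] u=2 | in ⊤ | out ⊤ | prev ⊥ | push {1}
  [4] u=3 | in ⊤ | out ⊤ | prev ⊥ | push {2}
  [5] u=4 | in ⊤ | out ⊤ | prev ⊥ | push {3}
  [6] u=5 | in ⊥ | out 0 | ==
  [7] u=1 | in ⊤ | out ⊤ | prev 4 | push {0,4}
  [8] u=2 | in ⊤ | out ⊤ | ==
  [9] u=3 | in ⊤ | out ⊤ | ==
  [10] u=0 | in ⊤ | out ⊤ | ==
  [11] u=4 | in ⊤ | out ⊤ | ==

Converged values:
  [0] ⊤
  [1] ⊤
  [2] ⊤
  [3] ⊤
  [4] ⊤
  [5] 0

⊤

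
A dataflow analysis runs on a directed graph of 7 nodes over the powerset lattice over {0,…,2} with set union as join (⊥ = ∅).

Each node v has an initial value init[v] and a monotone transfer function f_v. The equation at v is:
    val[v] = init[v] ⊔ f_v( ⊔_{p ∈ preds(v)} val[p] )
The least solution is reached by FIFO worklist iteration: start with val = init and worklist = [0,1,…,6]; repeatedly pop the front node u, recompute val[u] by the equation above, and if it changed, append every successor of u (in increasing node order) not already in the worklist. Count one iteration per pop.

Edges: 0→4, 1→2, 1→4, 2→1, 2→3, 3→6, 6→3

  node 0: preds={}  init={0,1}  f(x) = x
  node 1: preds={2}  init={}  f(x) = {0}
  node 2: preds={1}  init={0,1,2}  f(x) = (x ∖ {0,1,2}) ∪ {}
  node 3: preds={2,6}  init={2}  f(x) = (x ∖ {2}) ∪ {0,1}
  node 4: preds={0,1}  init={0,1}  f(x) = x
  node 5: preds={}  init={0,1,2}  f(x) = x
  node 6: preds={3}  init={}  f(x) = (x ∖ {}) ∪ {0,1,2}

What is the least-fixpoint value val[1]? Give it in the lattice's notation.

{0}

Iteration log — 8 steps:
  step 1. node 0  ⊔preds={}  new={0,1}  stable
  step 2. node 1  ⊔preds={0,1,2}  new={0}  old={}  +wl: 
  step 3. node 2  ⊔preds={0}  new={0,1,2}  stable
  step 4. node 3  ⊔preds={0,1,2}  new={0,1,2}  old={2}  +wl: 
  step 5. node 4  ⊔preds={0,1}  new={0,1}  stable
  step 6. node 5  ⊔preds={}  new={0,1,2}  stable
  step 7. node 6  ⊔preds={0,1,2}  new={0,1,2}  old={}  +wl: 3
  step 8. node 3  ⊔preds={0,1,2}  new={0,1,2}  stable

Least fixpoint reached:
  node 0: {0,1}
  node 1: {0}
  node 2: {0,1,2}
  node 3: {0,1,2}
  node 4: {0,1}
  node 5: {0,1,2}
  node 6: {0,1,2}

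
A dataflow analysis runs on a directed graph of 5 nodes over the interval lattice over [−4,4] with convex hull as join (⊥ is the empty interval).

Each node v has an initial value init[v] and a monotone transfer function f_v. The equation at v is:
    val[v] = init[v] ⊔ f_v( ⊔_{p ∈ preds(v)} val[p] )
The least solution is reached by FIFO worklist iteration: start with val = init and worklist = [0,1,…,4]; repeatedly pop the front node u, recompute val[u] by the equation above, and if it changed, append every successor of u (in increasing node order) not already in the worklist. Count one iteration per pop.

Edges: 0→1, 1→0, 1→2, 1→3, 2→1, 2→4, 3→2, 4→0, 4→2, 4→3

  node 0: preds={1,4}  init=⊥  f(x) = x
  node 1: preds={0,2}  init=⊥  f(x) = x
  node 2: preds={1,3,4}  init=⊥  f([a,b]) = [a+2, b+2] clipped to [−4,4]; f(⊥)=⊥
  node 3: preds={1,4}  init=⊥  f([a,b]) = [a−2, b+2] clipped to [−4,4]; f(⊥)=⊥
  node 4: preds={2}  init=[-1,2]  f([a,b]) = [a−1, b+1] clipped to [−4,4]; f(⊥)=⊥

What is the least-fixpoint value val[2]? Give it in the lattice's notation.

[-2,4]

Iteration log — 28 steps:
  step 1. node 0  ⊔preds=[-1,2]  new=[-1,2]  old=⊥  +wl: 
  step 2. node 1  ⊔preds=[-1,2]  new=[-1,2]  old=⊥  +wl: 0
  step 3. node 2  ⊔preds=[-1,2]  new=[1,4]  old=⊥  +wl: 1
  step 4. node 3  ⊔preds=[-1,2]  new=[-3,4]  old=⊥  +wl: 2
  step 5. node 4  ⊔preds=[1,4]  new=[-1,4]  old=[-1,2]  +wl: 3
  step 6. node 0  ⊔preds=[-1,4]  new=[-1,4]  old=[-1,2]  +wl: 
  step 7. node 1  ⊔preds=[-1,4]  new=[-1,4]  old=[-1,2]  +wl: 0
  step 8. node 2  ⊔preds=[-3,4]  new=[-1,4]  old=[1,4]  +wl: 1,4
  step 9. node 3  ⊔preds=[-1,4]  new=[-3,4]  stable
  step 10. node 0  ⊔preds=[-1,4]  new=[-1,4]  stable
  step 11. node 1  ⊔preds=[-1,4]  new=[-1,4]  stable
  step 12. node 4  ⊔preds=[-1,4]  new=[-2,4]  old=[-1,4]  +wl: 0,2,3
  step 13. node 0  ⊔preds=[-2,4]  new=[-2,4]  old=[-1,4]  +wl: 1
  step 14. node 2  ⊔preds=[-3,4]  new=[-1,4]  stable
  step 15. node 3  ⊔preds=[-2,4]  new=[-4,4]  old=[-3,4]  +wl: 2
  step 16. node 1  ⊔preds=[-2,4]  new=[-2,4]  old=[-1,4]  +wl: 0,3
  step 17. node 2  ⊔preds=[-4,4]  new=[-2,4]  old=[-1,4]  +wl: 1,4
  step 18. node 0  ⊔preds=[-2,4]  new=[-2,4]  stable
  step 19. node 3  ⊔preds=[-2,4]  new=[-4,4]  stable
  step 20. node 1  ⊔preds=[-2,4]  new=[-2,4]  stable
  step 21. node 4  ⊔preds=[-2,4]  new=[-3,4]  old=[-2,4]  +wl: 0,2,3
  step 22. node 0  ⊔preds=[-3,4]  new=[-3,4]  old=[-2,4]  +wl: 1
  step 23. node 2  ⊔preds=[-4,4]  new=[-2,4]  stable
  step 24. node 3  ⊔preds=[-3,4]  new=[-4,4]  stable
  step 25. node 1  ⊔preds=[-3,4]  new=[-3,4]  old=[-2,4]  +wl: 0,2,3
  step 26. node 0  ⊔preds=[-3,4]  new=[-3,4]  stable
  step 27. node 2  ⊔preds=[-4,4]  new=[-2,4]  stable
  step 28. node 3  ⊔preds=[-3,4]  new=[-4,4]  stable

Least fixpoint reached:
  node 0: [-3,4]
  node 1: [-3,4]
  node 2: [-2,4]
  node 3: [-4,4]
  node 4: [-3,4]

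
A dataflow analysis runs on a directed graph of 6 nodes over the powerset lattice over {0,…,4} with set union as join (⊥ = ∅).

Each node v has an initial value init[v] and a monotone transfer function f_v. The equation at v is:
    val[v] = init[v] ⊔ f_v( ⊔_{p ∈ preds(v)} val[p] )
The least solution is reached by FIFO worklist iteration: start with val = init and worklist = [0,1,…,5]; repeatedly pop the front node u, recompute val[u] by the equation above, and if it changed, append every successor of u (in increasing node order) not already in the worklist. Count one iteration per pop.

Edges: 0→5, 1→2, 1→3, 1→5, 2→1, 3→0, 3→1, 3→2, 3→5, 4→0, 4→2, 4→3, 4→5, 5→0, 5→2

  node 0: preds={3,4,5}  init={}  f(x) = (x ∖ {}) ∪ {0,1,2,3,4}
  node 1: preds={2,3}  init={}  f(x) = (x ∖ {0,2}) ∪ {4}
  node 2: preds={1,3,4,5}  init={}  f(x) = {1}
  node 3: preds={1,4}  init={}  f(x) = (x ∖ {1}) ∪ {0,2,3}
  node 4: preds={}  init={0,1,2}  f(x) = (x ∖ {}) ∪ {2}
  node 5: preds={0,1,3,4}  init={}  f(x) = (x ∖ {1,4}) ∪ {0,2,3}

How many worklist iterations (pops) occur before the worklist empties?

11

Worklist (11 pops):
  #1 pop 0: in={0,1,2} → {0,1,2,3,4} (was {}); enqueue []
  #2 pop 1: in={} → {4} (was {}); enqueue []
  #3 pop 2: in={0,1,2,4} → {1} (was {}); enqueue [1]
  #4 pop 3: in={0,1,2,4} → {0,2,3,4} (was {}); enqueue [0,2]
  #5 pop 4: in={} → {0,1,2} (no change)
  #6 pop 5: in={0,1,2,3,4} → {0,2,3} (was {}); enqueue []
  #7 pop 1: in={0,1,2,3,4} → {1,3,4} (was {4}); enqueue [3,5]
  #8 pop 0: in={0,1,2,3,4} → {0,1,2,3,4} (no change)
  #9 pop 2: in={0,1,2,3,4} → {1} (no change)
  #10 pop 3: in={0,1,2,3,4} → {0,2,3,4} (no change)
  #11 pop 5: in={0,1,2,3,4} → {0,2,3} (no change)

Fixpoint:
  val[0] = {0,1,2,3,4}
  val[1] = {1,3,4}
  val[2] = {1}
  val[3] = {0,2,3,4}
  val[4] = {0,1,2}
  val[5] = {0,2,3}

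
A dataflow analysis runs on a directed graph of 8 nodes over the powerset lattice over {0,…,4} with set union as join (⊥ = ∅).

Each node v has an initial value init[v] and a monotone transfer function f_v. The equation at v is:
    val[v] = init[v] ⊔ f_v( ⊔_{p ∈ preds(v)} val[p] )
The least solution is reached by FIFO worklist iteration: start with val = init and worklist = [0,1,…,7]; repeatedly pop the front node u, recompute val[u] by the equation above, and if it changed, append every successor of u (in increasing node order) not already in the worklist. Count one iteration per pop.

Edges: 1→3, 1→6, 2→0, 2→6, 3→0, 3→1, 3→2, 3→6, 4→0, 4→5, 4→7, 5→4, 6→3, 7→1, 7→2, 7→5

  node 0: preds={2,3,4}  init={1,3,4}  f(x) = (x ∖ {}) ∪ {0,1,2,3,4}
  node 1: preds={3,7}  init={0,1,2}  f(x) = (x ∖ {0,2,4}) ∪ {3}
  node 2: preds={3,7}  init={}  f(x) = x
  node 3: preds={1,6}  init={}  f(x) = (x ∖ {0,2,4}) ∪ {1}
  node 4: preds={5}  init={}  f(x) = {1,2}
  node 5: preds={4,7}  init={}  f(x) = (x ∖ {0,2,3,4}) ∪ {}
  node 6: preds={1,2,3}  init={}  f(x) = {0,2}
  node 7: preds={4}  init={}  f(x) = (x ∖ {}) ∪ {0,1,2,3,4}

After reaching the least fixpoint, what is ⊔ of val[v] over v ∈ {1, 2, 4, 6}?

{0,1,2,3,4}

Trace (16 dequeues):
  [1] u=0 | in {} | out {0,1,2,3,4} | prev {1,3,4} | push {}
  [2] u=1 | in {} | out {0,1,2,3} | prev {0,1,2} | push {}
  [3] u=2 | in {} | out {} | ==
  [4] u=3 | in {0,1,2,3} | out {1,3} | prev {} | push {0,1,2}
  [5] u=4 | in {} | out {1,2} | prev {} | push {}
  [6] u=5 | in {1,2} | out {1} | prev {} | push {4}
  [7] u=6 | in {0,1,2,3} | out {0,2} | prev {} | push {3}
  [8] u=7 | in {1,2} | out {0,1,2,3,4} | prev {} | push {5}
  [9] u=0 | in {1,2,3} | out {0,1,2,3,4} | ==
  [10] u=1 | in {0,1,2,3,4} | out {0,1,2,3} | ==
  [11] u=2 | in {0,1,2,3,4} | out {0,1,2,3,4} | prev {} | push {0,6}
  [12] u=4 | in {1} | out {1,2} | ==
  [13] u=3 | in {0,1,2,3} | out {1,3} | ==
  [14] u=5 | in {0,1,2,3,4} | out {1} | ==
  [15] u=0 | in {0,1,2,3,4} | out {0,1,2,3,4} | ==
  [16] u=6 | in {0,1,2,3,4} | out {0,2} | ==

Converged values:
  [0] {0,1,2,3,4}
  [1] {0,1,2,3}
  [2] {0,1,2,3,4}
  [3] {1,3}
  [4] {1,2}
  [5] {1}
  [6] {0,2}
  [7] {0,1,2,3,4}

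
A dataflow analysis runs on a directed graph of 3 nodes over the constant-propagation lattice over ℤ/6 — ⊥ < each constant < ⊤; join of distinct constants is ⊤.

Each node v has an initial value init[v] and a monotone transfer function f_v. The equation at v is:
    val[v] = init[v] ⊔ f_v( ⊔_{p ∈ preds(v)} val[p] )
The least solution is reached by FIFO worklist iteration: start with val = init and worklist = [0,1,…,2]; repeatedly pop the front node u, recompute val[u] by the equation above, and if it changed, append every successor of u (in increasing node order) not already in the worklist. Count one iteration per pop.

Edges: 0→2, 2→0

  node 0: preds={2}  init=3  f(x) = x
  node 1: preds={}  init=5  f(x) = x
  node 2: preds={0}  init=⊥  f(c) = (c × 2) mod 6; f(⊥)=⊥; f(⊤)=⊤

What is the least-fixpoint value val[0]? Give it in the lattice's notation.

⊤

Trace (6 dequeues):
  [1] u=0 | in ⊥ | out 3 | ==
  [2] u=1 | in ⊥ | out 5 | ==
  [3] u=2 | in 3 | out 0 | prev ⊥ | push {0}
  [4] u=0 | in 0 | out ⊤ | prev 3 | push {2}
  [5] u=2 | in ⊤ | out ⊤ | prev 0 | push {0}
  [6] u=0 | in ⊤ | out ⊤ | ==

Converged values:
  [0] ⊤
  [1] 5
  [2] ⊤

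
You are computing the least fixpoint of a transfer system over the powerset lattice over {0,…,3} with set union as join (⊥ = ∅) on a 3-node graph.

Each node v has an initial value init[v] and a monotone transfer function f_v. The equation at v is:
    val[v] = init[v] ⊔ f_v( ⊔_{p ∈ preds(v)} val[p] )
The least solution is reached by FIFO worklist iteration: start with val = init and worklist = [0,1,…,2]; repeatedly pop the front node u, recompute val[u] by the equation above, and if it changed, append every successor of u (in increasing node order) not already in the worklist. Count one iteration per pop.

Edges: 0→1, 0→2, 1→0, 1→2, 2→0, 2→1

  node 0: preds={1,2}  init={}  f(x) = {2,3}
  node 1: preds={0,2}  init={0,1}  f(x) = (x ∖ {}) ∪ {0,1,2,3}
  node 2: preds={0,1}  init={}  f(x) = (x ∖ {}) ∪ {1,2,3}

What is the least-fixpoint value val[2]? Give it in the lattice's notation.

{0,1,2,3}

Worklist (5 pops):
  #1 pop 0: in={0,1} → {2,3} (was {}); enqueue []
  #2 pop 1: in={2,3} → {0,1,2,3} (was {0,1}); enqueue [0]
  #3 pop 2: in={0,1,2,3} → {0,1,2,3} (was {}); enqueue [1]
  #4 pop 0: in={0,1,2,3} → {2,3} (no change)
  #5 pop 1: in={0,1,2,3} → {0,1,2,3} (no change)

Fixpoint:
  val[0] = {2,3}
  val[1] = {0,1,2,3}
  val[2] = {0,1,2,3}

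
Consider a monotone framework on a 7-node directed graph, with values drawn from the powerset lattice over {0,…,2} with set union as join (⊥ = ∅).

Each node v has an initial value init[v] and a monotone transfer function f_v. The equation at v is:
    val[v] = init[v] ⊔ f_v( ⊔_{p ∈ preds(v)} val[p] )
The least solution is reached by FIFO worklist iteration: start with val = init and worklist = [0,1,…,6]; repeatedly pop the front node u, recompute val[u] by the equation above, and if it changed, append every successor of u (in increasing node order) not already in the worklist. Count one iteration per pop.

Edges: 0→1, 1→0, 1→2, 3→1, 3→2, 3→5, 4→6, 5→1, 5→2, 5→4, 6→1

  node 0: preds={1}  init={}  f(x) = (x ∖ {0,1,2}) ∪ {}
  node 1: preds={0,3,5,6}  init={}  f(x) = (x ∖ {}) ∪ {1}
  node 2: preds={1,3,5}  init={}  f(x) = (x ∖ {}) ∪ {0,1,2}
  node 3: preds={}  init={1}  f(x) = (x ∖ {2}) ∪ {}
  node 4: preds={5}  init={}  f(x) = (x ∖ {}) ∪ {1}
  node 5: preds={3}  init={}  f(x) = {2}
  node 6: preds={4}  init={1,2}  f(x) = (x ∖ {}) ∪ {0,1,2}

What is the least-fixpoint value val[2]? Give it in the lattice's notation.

Iteration log — 13 steps:
  step 1. node 0  ⊔preds={}  new={}  stable
  step 2. node 1  ⊔preds={1,2}  new={1,2}  old={}  +wl: 0
  step 3. node 2  ⊔preds={1,2}  new={0,1,2}  old={}  +wl: 
  step 4. node 3  ⊔preds={}  new={1}  stable
  step 5. node 4  ⊔preds={}  new={1}  old={}  +wl: 
  step 6. node 5  ⊔preds={1}  new={2}  old={}  +wl: 1,2,4
  step 7. node 6  ⊔preds={1}  new={0,1,2}  old={1,2}  +wl: 
  step 8. node 0  ⊔preds={1,2}  new={}  stable
  step 9. node 1  ⊔preds={0,1,2}  new={0,1,2}  old={1,2}  +wl: 0
  step 10. node 2  ⊔preds={0,1,2}  new={0,1,2}  stable
  step 11. node 4  ⊔preds={2}  new={1,2}  old={1}  +wl: 6
  step 12. node 0  ⊔preds={0,1,2}  new={}  stable
  step 13. node 6  ⊔preds={1,2}  new={0,1,2}  stable

Least fixpoint reached:
  node 0: {}
  node 1: {0,1,2}
  node 2: {0,1,2}
  node 3: {1}
  node 4: {1,2}
  node 5: {2}
  node 6: {0,1,2}

{0,1,2}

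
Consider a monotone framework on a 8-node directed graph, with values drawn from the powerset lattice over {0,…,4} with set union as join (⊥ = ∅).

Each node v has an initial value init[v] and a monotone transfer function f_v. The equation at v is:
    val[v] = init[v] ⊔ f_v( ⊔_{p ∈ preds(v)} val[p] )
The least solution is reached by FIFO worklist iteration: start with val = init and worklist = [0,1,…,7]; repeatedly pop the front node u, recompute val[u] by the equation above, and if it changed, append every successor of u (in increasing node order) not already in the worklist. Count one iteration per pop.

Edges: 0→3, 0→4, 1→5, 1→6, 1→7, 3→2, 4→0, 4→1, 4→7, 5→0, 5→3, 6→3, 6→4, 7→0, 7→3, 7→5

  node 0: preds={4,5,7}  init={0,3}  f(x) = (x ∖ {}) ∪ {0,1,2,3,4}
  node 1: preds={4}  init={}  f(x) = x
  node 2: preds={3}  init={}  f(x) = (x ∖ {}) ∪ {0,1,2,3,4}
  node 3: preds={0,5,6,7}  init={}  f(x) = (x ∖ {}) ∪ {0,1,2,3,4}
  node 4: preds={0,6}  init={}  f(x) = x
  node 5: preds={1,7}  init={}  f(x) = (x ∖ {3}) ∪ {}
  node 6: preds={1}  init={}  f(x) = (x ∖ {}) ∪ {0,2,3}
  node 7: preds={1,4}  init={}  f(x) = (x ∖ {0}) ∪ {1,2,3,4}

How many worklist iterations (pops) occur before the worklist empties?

Iteration log — 19 steps:
  step 1. node 0  ⊔preds={}  new={0,1,2,3,4}  old={0,3}  +wl: 
  step 2. node 1  ⊔preds={}  new={}  stable
  step 3. node 2  ⊔preds={}  new={0,1,2,3,4}  old={}  +wl: 
  step 4. node 3  ⊔preds={0,1,2,3,4}  new={0,1,2,3,4}  old={}  +wl: 2
  step 5. node 4  ⊔preds={0,1,2,3,4}  new={0,1,2,3,4}  old={}  +wl: 0,1
  step 6. node 5  ⊔preds={}  new={}  stable
  step 7. node 6  ⊔preds={}  new={0,2,3}  old={}  +wl: 3,4
  step 8. node 7  ⊔preds={0,1,2,3,4}  new={1,2,3,4}  old={}  +wl: 5
  step 9. node 2  ⊔preds={0,1,2,3,4}  new={0,1,2,3,4}  stable
  step 10. node 0  ⊔preds={0,1,2,3,4}  new={0,1,2,3,4}  stable
  step 11. node 1  ⊔preds={0,1,2,3,4}  new={0,1,2,3,4}  old={}  +wl: 6,7
  step 12. node 3  ⊔preds={0,1,2,3,4}  new={0,1,2,3,4}  stable
  step 13. node 4  ⊔preds={0,1,2,3,4}  new={0,1,2,3,4}  stable
  step 14. node 5  ⊔preds={0,1,2,3,4}  new={0,1,2,4}  old={}  +wl: 0,3
  step 15. node 6  ⊔preds={0,1,2,3,4}  new={0,1,2,3,4}  old={0,2,3}  +wl: 4
  step 16. node 7  ⊔preds={0,1,2,3,4}  new={1,2,3,4}  stable
  step 17. node 0  ⊔preds={0,1,2,3,4}  new={0,1,2,3,4}  stable
  step 18. node 3  ⊔preds={0,1,2,3,4}  new={0,1,2,3,4}  stable
  step 19. node 4  ⊔preds={0,1,2,3,4}  new={0,1,2,3,4}  stable

Least fixpoint reached:
  node 0: {0,1,2,3,4}
  node 1: {0,1,2,3,4}
  node 2: {0,1,2,3,4}
  node 3: {0,1,2,3,4}
  node 4: {0,1,2,3,4}
  node 5: {0,1,2,4}
  node 6: {0,1,2,3,4}
  node 7: {1,2,3,4}

19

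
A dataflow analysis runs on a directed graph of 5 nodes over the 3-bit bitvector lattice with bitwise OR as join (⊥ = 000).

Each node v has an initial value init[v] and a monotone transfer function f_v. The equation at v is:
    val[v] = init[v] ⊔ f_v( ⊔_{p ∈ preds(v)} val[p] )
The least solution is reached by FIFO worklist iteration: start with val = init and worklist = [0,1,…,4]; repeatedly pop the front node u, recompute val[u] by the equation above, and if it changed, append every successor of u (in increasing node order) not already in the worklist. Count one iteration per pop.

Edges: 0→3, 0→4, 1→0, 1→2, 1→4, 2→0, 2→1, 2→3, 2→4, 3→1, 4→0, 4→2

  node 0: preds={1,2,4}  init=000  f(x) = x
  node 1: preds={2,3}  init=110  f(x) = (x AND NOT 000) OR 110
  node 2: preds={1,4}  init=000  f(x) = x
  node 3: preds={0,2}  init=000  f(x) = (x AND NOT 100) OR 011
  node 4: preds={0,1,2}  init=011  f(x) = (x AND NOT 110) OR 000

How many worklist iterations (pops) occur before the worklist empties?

Iteration log — 10 steps:
  step 1. node 0  ⊔preds=111  new=111  old=000  +wl: 
  step 2. node 1  ⊔preds=000  new=110  stable
  step 3. node 2  ⊔preds=111  new=111  old=000  +wl: 0,1
  step 4. node 3  ⊔preds=111  new=011  old=000  +wl: 
  step 5. node 4  ⊔preds=111  new=011  stable
  step 6. node 0  ⊔preds=111  new=111  stable
  step 7. node 1  ⊔preds=111  new=111  old=110  +wl: 0,2,4
  step 8. node 0  ⊔preds=111  new=111  stable
  step 9. node 2  ⊔preds=111  new=111  stable
  step 10. node 4  ⊔preds=111  new=011  stable

Least fixpoint reached:
  node 0: 111
  node 1: 111
  node 2: 111
  node 3: 011
  node 4: 011

10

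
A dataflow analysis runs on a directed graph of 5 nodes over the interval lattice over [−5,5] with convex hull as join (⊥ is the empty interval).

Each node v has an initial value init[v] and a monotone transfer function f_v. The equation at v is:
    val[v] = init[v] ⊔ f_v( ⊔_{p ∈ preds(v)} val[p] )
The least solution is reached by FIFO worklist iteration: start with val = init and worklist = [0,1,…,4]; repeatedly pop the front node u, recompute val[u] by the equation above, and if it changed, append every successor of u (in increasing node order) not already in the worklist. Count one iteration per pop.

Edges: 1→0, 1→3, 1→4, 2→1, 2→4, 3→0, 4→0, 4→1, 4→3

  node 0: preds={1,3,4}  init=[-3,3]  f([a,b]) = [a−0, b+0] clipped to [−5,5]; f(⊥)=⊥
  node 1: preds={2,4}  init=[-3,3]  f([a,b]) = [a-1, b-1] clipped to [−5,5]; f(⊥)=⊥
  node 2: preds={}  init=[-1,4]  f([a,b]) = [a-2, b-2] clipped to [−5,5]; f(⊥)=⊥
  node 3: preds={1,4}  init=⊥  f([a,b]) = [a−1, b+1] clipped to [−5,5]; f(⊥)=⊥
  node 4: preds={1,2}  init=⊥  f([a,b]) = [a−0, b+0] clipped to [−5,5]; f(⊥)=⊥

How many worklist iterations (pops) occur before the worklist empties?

Trace (18 dequeues):
  [1] u=0 | in [-3,3] | out [-3,3] | ==
  [2] u=1 | in [-1,4] | out [-3,3] | ==
  [3] u=2 | in ⊥ | out [-1,4] | ==
  [4] u=3 | in [-3,3] | out [-4,4] | prev ⊥ | push {0}
  [5] u=4 | in [-3,4] | out [-3,4] | prev ⊥ | push {1,3}
  [6] u=0 | in [-4,4] | out [-4,4] | prev [-3,3] | push {}
  [7] u=1 | in [-3,4] | out [-4,3] | prev [-3,3] | push {0,4}
  [8] u=3 | in [-4,4] | out [-5,5] | prev [-4,4] | push {}
  [9] u=0 | in [-5,5] | out [-5,5] | prev [-4,4] | push {}
  [10] u=4 | in [-4,4] | out [-4,4] | prev [-3,4] | push {0,1,3}
  [11] u=0 | in [-5,5] | out [-5,5] | ==
  [12] u=1 | in [-4,4] | out [-5,3] | prev [-4,3] | push {0,4}
  [13] u=3 | in [-5,4] | out [-5,5] | ==
  [14] u=0 | in [-5,5] | out [-5,5] | ==
  [15] u=4 | in [-5,4] | out [-5,4] | prev [-4,4] | push {0,1,3}
  [16] u=0 | in [-5,5] | out [-5,5] | ==
  [17] u=1 | in [-5,4] | out [-5,3] | ==
  [18] u=3 | in [-5,4] | out [-5,5] | ==

Converged values:
  [0] [-5,5]
  [1] [-5,3]
  [2] [-1,4]
  [3] [-5,5]
  [4] [-5,4]

18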